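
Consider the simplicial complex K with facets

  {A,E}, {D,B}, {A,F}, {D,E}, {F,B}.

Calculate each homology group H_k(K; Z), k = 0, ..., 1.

H_0 ≅ Z,  H_1 ≅ Z.

K has 5 vertices, 5 edges.
rank ∂_0 = 0, rank ∂_1 = 4 ⇒ b_0 = 5 − 0 − 4 = 1; all invariant factors of ∂_1 are 1 so no torsion. So H_0 = Z.
rank ∂_1 = 4, rank ∂_2 = 0 ⇒ b_1 = 5 − 4 − 0 = 1. So H_1 = Z.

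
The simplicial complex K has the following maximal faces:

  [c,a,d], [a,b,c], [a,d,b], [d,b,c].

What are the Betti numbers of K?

b_0 = 1, b_1 = 0, b_2 = 1.

Fix the vertex order a < b < c < d and write every simplex with vertices in increasing order. Then dim K = 2 and the simplices of K are:

  0-simplices (4): a, b, c, d
  1-simplices (6): ab, ac, ad, bc, bd, cd
  2-simplices (4): abc, abd, acd, bcd

Hence C_0 ≅ Z^4, C_1 ≅ Z^6, C_2 ≅ Z^4.

Boundary ∂_1: C_1 → C_0 sends each edge [p,q] (with p < q) to q − p.
The 4×6 boundary matrix has rank 3 and Smith normal form diag(1,1,1).

The boundary map ∂_2: C_2 → C_1 sends each 2-simplex [p,q,r] to [q,r] − [p,r] + [p,q]. For instance
  ∂bcd = cd − bd + bc,
  ∂acd = cd − ad + ac.
The resulting 6×4 matrix has rank 3, and its Smith normal form has invariant factors (1,1,1).

Now H_k = ker ∂_k / im ∂_{k+1}, so:

  H_0: rank C_0 − rank ∂_1 = 4 − 3 = 1, and the invariant factors of ∂_1 are all 1, so H_0 = Z.
  H_1: rank ker ∂_1 − rank ∂_2 = (6 − 3) − 3 = 0, and the invariant factors of ∂_2 are all 1, so H_1 = 0.
  H_2: rank ker ∂_2 − rank ∂_3 = (4 − 3) − 0 = 1, and there is no ∂_3, so H_2 = Z.

Hence the Betti numbers are b_0 = 1, b_1 = 0, b_2 = 1.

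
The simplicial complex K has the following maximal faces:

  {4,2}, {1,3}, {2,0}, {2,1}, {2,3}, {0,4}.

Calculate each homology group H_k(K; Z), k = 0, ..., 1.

H_0 = Z,  H_1 = Z^2.

K has 5 vertices, 6 edges.
rank ∂_0 = 0, rank ∂_1 = 4 ⇒ b_0 = 5 − 0 − 4 = 1; all invariant factors of ∂_1 are 1 so no torsion. So H_0 = Z.
rank ∂_1 = 4, rank ∂_2 = 0 ⇒ b_1 = 6 − 4 − 0 = 2. So H_1 = Z^2.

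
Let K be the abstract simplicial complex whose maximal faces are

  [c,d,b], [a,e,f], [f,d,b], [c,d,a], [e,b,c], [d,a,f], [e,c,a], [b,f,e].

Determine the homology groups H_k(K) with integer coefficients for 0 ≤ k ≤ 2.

H_0 = Z,  H_1 = 0,  H_2 = Z.

Order the vertices as a < b < c < d < e < f. Listing each simplex with vertices in this order, K has dimension 2 with simplices:

  0-simplices (6): a, b, c, d, e, f
  1-simplices (12): ac, ad, ae, af, bc, bd, be, bf, cd, ce, df, ef
  2-simplices (8): acd, ace, adf, aef, bcd, bce, bdf, bef

so the chain groups are C_0 ≅ Z^6, C_1 ≅ Z^12, C_2 ≅ Z^8.

Boundary ∂_1: C_1 → C_0 sends each edge [p,q] (with p < q) to q − p. For instance
  ∂cd = d − c.
The resulting 6×12 matrix has rank 5, and its Smith normal form has invariant factors (1,1,1,1,1).

Boundary ∂_2: C_2 → C_1 sends each 2-simplex [p,q,r] to [q,r] − [p,r] + [p,q]. For instance
  ∂ace = ce − ae + ac,
  ∂bdf = df − bf + bd.
This gives a 12×8 integer matrix of rank 7; reducing to Smith normal form yields diagonal entries (1,1,1,1,1,1,1).

Reading off H_k = ker ∂_k / im ∂_{k+1}:

  H_0: rank C_0 − rank ∂_1 = 6 − 5 = 1, and the invariant factors of ∂_1 are all 1, so H_0 = Z.
  H_1: rank ker ∂_1 − rank ∂_2 = (12 − 5) − 7 = 0, and the invariant factors of ∂_2 are all 1, so H_1 = 0.
  H_2: rank ker ∂_2 − rank ∂_3 = (8 − 7) − 0 = 1, and there is no ∂_3, so H_2 = Z.

(K is a triangulation of the 2-sphere S^2.)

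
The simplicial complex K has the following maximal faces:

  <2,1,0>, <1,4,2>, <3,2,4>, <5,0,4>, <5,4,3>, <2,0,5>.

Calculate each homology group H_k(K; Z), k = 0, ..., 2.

H_0 = Z,  H_1 = Z,  H_2 = 0.

Fix the vertex order 0 < 1 < 2 < 3 < 4 < 5 and write every simplex with vertices in increasing order. Then dim K = 2 and the simplices of K are:

  0-simplices (6): [0], [1], [2], [3], [4], [5]
  1-simplices (12): [0,1], [0,2], [0,4], [0,5], [1,2], [1,4], [2,3], [2,4], [2,5], [3,4], [3,5], [4,5]
  2-simplices (6): [0,1,2], [0,2,5], [0,4,5], [1,2,4], [2,3,4], [3,4,5]

giving chain groups C_0 ≅ Z^6, C_1 ≅ Z^12, C_2 ≅ Z^6.

The boundary map ∂_1: C_1 → C_0 is given by ∂[p,q] = [q] − [p]. For instance
  ∂[0,5] = [5] − [0].
This gives a 6×12 integer matrix of rank 5; reducing to Smith normal form yields diagonal entries (1,1,1,1,1).

The boundary map ∂_2: C_2 → C_1 sends each 2-simplex [p,q,r] to [q,r] − [p,r] + [p,q]. For instance
  ∂[2,3,4] = [3,4] − [2,4] + [2,3],
  ∂[0,2,5] = [2,5] − [0,5] + [0,2].
This gives a 12×6 integer matrix of rank 6; reducing to Smith normal form yields diagonal entries (1,1,1,1,1,1).

Computing H_k = (kernel of ∂_k) / (image of ∂_{k+1}):

  H_0: rank C_0 − rank ∂_1 = 6 − 5 = 1, and the invariant factors of ∂_1 are all 1, so H_0 ≅ Z.
  H_1: rank ker ∂_1 − rank ∂_2 = (12 − 5) − 6 = 1, and the invariant factors of ∂_2 are all 1, so H_1 ≅ Z.
  H_2: rank ker ∂_2 − rank ∂_3 = (6 − 6) − 0 = 0, and there is no ∂_3, so H_2 ≅ 0.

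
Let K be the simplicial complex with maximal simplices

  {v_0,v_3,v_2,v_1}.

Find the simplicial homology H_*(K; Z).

K has 4 vertices, 6 edges, 4 triangles, 1 3-simplex.
rank ∂_0 = 0, rank ∂_1 = 3 ⇒ b_0 = 4 − 0 − 3 = 1; all invariant factors of ∂_1 are 1 so no torsion. So H_0 = Z.
rank ∂_1 = 3, rank ∂_2 = 3 ⇒ b_1 = 6 − 3 − 3 = 0; all invariant factors of ∂_2 are 1 so no torsion. So H_1 = 0.
rank ∂_2 = 3, rank ∂_3 = 1 ⇒ b_2 = 4 − 3 − 1 = 0; all invariant factors of ∂_3 are 1 so no torsion. So H_2 = 0.
rank ∂_3 = 1, rank ∂_4 = 0 ⇒ b_3 = 1 − 1 − 0 = 0. So H_3 = 0.

H_0 ≅ Z,  H_1 = 0,  H_2 = 0,  H_3 = 0.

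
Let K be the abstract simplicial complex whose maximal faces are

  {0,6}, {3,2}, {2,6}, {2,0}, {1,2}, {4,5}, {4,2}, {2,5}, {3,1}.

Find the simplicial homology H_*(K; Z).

H_0 ≅ Z,  H_1 ≅ Z^3.

Fix the vertex order 0 < 1 < 2 < 3 < 4 < 5 < 6 and write every simplex with vertices in increasing order. Then dim K = 1 and the simplices of K are:

  0-simplices (7): [0], [1], [2], [3], [4], [5], [6]
  1-simplices (9): [0,2], [0,6], [1,2], [1,3], [2,3], [2,4], [2,5], [2,6], [4,5]

giving chain groups C_0 ≅ Z^7, C_1 ≅ Z^9.

Boundary ∂_1: C_1 → C_0 sends each edge [p,q] (with p < q) to q − p.
The 7×9 boundary matrix has rank 6 and Smith normal form diag(1,1,1,1,1,1).

Reading off H_k = ker ∂_k / im ∂_{k+1}:

  H_0: rank C_0 − rank ∂_1 = 7 − 6 = 1, and the invariant factors of ∂_1 are all 1, so H_0 ≅ Z.
  H_1: rank ker ∂_1 − rank ∂_2 = (9 − 6) − 0 = 3, and there is no ∂_2, so H_1 ≅ Z^3.

As a check, the Euler characteristic is 7 − 9 = -2, which agrees with 1 − 3 = -2.
(K is a triangulation of a wedge of 3 circles.)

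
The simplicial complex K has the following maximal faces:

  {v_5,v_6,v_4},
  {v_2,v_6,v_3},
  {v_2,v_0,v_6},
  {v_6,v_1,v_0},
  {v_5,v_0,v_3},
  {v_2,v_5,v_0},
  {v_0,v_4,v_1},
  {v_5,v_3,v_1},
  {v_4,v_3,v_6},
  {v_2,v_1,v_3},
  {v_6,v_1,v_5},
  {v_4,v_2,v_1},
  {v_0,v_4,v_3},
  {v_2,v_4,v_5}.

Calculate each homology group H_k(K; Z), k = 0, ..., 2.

K has 7 vertices, 21 edges, 14 triangles.
rank ∂_0 = 0, rank ∂_1 = 6 ⇒ b_0 = 7 − 0 − 6 = 1; all invariant factors of ∂_1 are 1 so no torsion. So H_0 ≅ Z.
rank ∂_1 = 6, rank ∂_2 = 13 ⇒ b_1 = 21 − 6 − 13 = 2; all invariant factors of ∂_2 are 1 so no torsion. So H_1 ≅ Z^2.
rank ∂_2 = 13, rank ∂_3 = 0 ⇒ b_2 = 14 − 13 − 0 = 1. So H_2 ≅ Z.

H_0 ≅ Z,  H_1 ≅ Z^2,  H_2 ≅ Z.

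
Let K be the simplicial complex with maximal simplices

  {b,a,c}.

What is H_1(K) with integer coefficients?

Take the total order a < b < c on the vertex set. Then K (dimension 2) consists of the simplices:

  0-simplices (3): a, b, c
  1-simplices (3): ab, ac, bc
  2-simplices (1): abc

so the chain groups are C_0 ≅ Z^3, C_1 ≅ Z^3, C_2 ≅ Z^1.

The boundary map ∂_1: C_1 → C_0 sends each edge [p,q] (with p < q) to q − p. For instance
  ∂ac = c − a.
The 3×3 boundary matrix has rank 2 and Smith normal form diag(1,1).

The boundary map ∂_2: C_2 → C_1 acts by ∂[p,q,r] = [q,r] − [p,r] + [p,q]. For instance
  ∂abc = bc − ac + ab.
As a 3×1 matrix over Z this has rank 1, with invariant factors (1).

From H_k ≅ ker(∂_k) / im(∂_{k+1}) we obtain:

  H_1: rank ker ∂_1 − rank ∂_2 = (3 − 2) − 1 = 0, and the invariant factors of ∂_2 are all 1, so H_1 ≅ 0.

(K is a triangulation of the 2-simplex.)

H_1 ≅ 0.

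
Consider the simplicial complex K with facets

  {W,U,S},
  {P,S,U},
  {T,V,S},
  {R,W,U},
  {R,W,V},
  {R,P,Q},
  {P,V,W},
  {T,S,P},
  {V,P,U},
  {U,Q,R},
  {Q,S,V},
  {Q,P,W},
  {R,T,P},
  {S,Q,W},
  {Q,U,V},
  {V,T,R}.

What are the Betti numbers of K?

b_0 = 1, b_1 = 2, b_2 = 1.

Take the total order P < Q < R < S < T < U < V < W on the vertex set. Then K (dimension 2) consists of the simplices:

  0-simplices (8): P, Q, R, S, T, U, V, W
  1-simplices (24): PQ, PR, PS, PT, PU, PV, PW, QR, QS, QU, QV, QW, RT, RU, RV, RW, ST, SU, SV, SW, TV, UV, UW, VW
  2-simplices (16): PQR, PQW, PRT, PST, PSU, PUV, PVW, QRU, QSV, QSW, QUV, RTV, RUW, RVW, STV, SUW

Hence C_0 ≅ Z^8, C_1 ≅ Z^24, C_2 ≅ Z^16.

∂_1: C_1 → C_0 is given by ∂[p,q] = [q] − [p]. For instance
  ∂TV = V − T.
The resulting 8×24 matrix has rank 7, and its Smith normal form has invariant factors (1,1,1,1,1,1,1).

∂_2: C_2 → C_1 sends each 2-simplex [p,q,r] to [q,r] − [p,r] + [p,q]. For instance
  ∂PQW = QW − PW + PQ,
  ∂QRU = RU − QU + QR.
The resulting 24×16 matrix has rank 15, and its Smith normal form has invariant factors (1,1,1,1,1,1,1,1,1,1,1,1,1,1,1).

From H_k ≅ ker(∂_k) / im(∂_{k+1}) we obtain:

  H_0: rank C_0 − rank ∂_1 = 8 − 7 = 1, and the invariant factors of ∂_1 are all 1, so H_0 ≅ Z.
  H_1: rank ker ∂_1 − rank ∂_2 = (24 − 7) − 15 = 2, and the invariant factors of ∂_2 are all 1, so H_1 ≅ Z^2.
  H_2: rank ker ∂_2 − rank ∂_3 = (16 − 15) − 0 = 1, and there is no ∂_3, so H_2 ≅ Z.

Hence the Betti numbers are b_0 = 1, b_1 = 2, b_2 = 1.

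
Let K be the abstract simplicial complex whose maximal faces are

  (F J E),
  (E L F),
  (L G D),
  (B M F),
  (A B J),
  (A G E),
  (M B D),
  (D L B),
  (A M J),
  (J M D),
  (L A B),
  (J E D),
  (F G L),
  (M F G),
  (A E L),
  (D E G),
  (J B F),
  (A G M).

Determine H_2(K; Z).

Take the total order A < B < D < E < F < G < J < L < M on the vertex set. Then K (dimension 2) consists of the simplices:

  0-simplices (9): A, B, D, E, F, G, J, L, M
  1-simplices (27): AB, AE, AG, AJ, AL, AM, BD, BF, BJ, BL, BM, DE, DG, DJ, DL, DM, EF, EG, EJ, EL, FG, FJ, FL, FM, GL, GM, JM
  2-simplices (18): ABJ, ABL, AEG, AEL, AGM, AJM, BDL, BDM, BFJ, BFM, DEG, DEJ, DGL, DJM, EFJ, EFL, FGL, FGM

so the chain groups are C_0 ≅ Z^9, C_1 ≅ Z^27, C_2 ≅ Z^18.

∂_1: C_1 → C_0 maps an edge to its endpoints' difference, ∂[p,q] = q − p.
This gives a 9×27 integer matrix of rank 8; reducing to Smith normal form yields diagonal entries (1,1,1,1,1,1,1,1).

∂_2: C_2 → C_1 sends each 2-simplex [p,q,r] to [q,r] − [p,r] + [p,q]. For instance
  ∂ABJ = BJ − AJ + AB,
  ∂DEJ = EJ − DJ + DE.
The 27×18 boundary matrix has rank 18 and Smith normal form diag(1,1,1,1,1,1,1,1,1,1,1,1,1,1,1,1,1,2).

From H_k ≅ ker(∂_k) / im(∂_{k+1}) we obtain:

  H_2: rank ker ∂_2 − rank ∂_3 = (18 − 18) − 0 = 0, and there is no ∂_3, so H_2 = 0.

H_2 = 0.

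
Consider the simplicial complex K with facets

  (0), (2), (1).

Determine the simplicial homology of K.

H_0 = Z^3.

K has 3 vertices.
rank ∂_0 = 0, rank ∂_1 = 0 ⇒ b_0 = 3 − 0 − 0 = 3. So H_0 = Z^3.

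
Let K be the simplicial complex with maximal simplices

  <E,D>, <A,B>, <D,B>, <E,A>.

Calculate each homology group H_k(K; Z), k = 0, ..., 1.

Take the total order A < B < D < E on the vertex set. Then K (dimension 1) consists of the simplices:

  0-simplices (4): A, B, D, E
  1-simplices (4): AB, AE, BD, DE

so the chain groups are C_0 ≅ Z^4, C_1 ≅ Z^4.

The boundary map ∂_1: C_1 → C_0 is given by ∂[p,q] = [q] − [p].
The resulting 4×4 matrix has rank 3, and its Smith normal form has invariant factors (1,1,1).

Reading off H_k = ker ∂_k / im ∂_{k+1}:

  H_0: rank C_0 − rank ∂_1 = 4 − 3 = 1, and the invariant factors of ∂_1 are all 1, so H_0 ≅ Z.
  H_1: rank ker ∂_1 − rank ∂_2 = (4 − 3) − 0 = 1, and there is no ∂_2, so H_1 ≅ Z.

As a check, the Euler characteristic is 4 − 4 = 0, which agrees with 1 − 1 = 0.

H_0 ≅ Z,  H_1 ≅ Z.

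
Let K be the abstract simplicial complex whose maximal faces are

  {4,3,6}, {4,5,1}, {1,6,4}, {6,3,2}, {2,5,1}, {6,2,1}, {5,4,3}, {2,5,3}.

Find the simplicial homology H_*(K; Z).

We work with the vertex ordering 1 < 2 < 3 < 4 < 5 < 6. The simplices of K, each written with vertices in increasing order, are:

  0-simplices (6): [1], [2], [3], [4], [5], [6]
  1-simplices (12): [1,2], [1,4], [1,5], [1,6], [2,3], [2,5], [2,6], [3,4], [3,5], [3,6], [4,5], [4,6]
  2-simplices (8): [1,2,5], [1,2,6], [1,4,5], [1,4,6], [2,3,5], [2,3,6], [3,4,5], [3,4,6]

so the chain groups are C_0 ≅ Z^6, C_1 ≅ Z^12, C_2 ≅ Z^8.

The boundary map ∂_1: C_1 → C_0 sends each edge [p,q] (with p < q) to q − p.
This gives a 6×12 integer matrix of rank 5; reducing to Smith normal form yields diagonal entries (1,1,1,1,1).

Boundary ∂_2: C_2 → C_1 maps a triangle to the signed sum of its edges. For instance
  ∂[3,4,6] = [4,6] − [3,6] + [3,4],
  ∂[1,2,6] = [2,6] − [1,6] + [1,2].
The resulting 12×8 matrix has rank 7, and its Smith normal form has invariant factors (1,1,1,1,1,1,1).

Computing H_k = (kernel of ∂_k) / (image of ∂_{k+1}):

  H_0: rank C_0 − rank ∂_1 = 6 − 5 = 1, and the invariant factors of ∂_1 are all 1, so H_0 = Z.
  H_1: rank ker ∂_1 − rank ∂_2 = (12 − 5) − 7 = 0, and the invariant factors of ∂_2 are all 1, so H_1 = 0.
  H_2: rank ker ∂_2 − rank ∂_3 = (8 − 7) − 0 = 1, and there is no ∂_3, so H_2 = Z.

H_0 = Z,  H_1 = 0,  H_2 = Z.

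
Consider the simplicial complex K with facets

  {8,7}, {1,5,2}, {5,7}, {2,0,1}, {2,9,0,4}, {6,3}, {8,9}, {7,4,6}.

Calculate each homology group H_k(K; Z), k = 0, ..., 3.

H_0 = Z,  H_1 = Z^2,  H_2 = 0,  H_3 = 0.

Take the total order 0 < 1 < 2 < 3 < 4 < 5 < 6 < 7 < 8 < 9 on the vertex set. Then K (dimension 3) consists of the simplices:

  0-simplices (10): [0], [1], [2], [3], [4], [5], [6], [7], [8], [9]
  1-simplices (17): [0,1], [0,2], [0,4], [0,9], [1,2], [1,5], [2,4], [2,5], [2,9], [3,6], [4,6], [4,7], [4,9], [5,7], [6,7], [7,8], [8,9]
  2-simplices (7): [0,1,2], [0,2,4], [0,2,9], [0,4,9], [1,2,5], [2,4,9], [4,6,7]
  3-simplices (1): [0,2,4,9]

so the chain groups are C_0 ≅ Z^10, C_1 ≅ Z^17, C_2 ≅ Z^7, C_3 ≅ Z^1.

The boundary map ∂_1: C_1 → C_0 sends each edge [p,q] (with p < q) to q − p. For instance
  ∂[3,6] = [6] − [3].
The resulting 10×17 matrix has rank 9, and its Smith normal form has invariant factors (1,1,1,1,1,1,1,1,1).

∂_2: C_2 → C_1 sends each 2-simplex [p,q,r] to [q,r] − [p,r] + [p,q]. For instance
  ∂[0,2,4] = [2,4] − [0,4] + [0,2],
  ∂[0,2,9] = [2,9] − [0,9] + [0,2].
The 17×7 boundary matrix has rank 6 and Smith normal form diag(1,1,1,1,1,1).

∂_3: C_3 → C_2 sends each 3-simplex σ to the alternating sum Σ_i (−1)^i (σ with its i-th vertex removed). For instance
  ∂[0,2,4,9] = [2,4,9] − [0,4,9] + [0,2,9] − [0,2,4].
As a 7×1 matrix over Z this has rank 1, with invariant factors (1).

From H_k ≅ ker(∂_k) / im(∂_{k+1}) we obtain:

  H_0: rank C_0 − rank ∂_1 = 10 − 9 = 1, and the invariant factors of ∂_1 are all 1, so H_0 ≅ Z.
  H_1: rank ker ∂_1 − rank ∂_2 = (17 − 9) − 6 = 2, and the invariant factors of ∂_2 are all 1, so H_1 ≅ Z^2.
  H_2: rank ker ∂_2 − rank ∂_3 = (7 − 6) − 1 = 0, and the invariant factors of ∂_3 are all 1, so H_2 ≅ 0.
  H_3: rank ker ∂_3 − rank ∂_4 = (1 − 1) − 0 = 0, and there is no ∂_4, so H_3 ≅ 0.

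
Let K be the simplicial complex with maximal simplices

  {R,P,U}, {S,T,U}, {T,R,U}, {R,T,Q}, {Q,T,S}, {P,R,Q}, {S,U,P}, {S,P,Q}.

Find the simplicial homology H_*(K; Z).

H_0 = Z,  H_1 = 0,  H_2 = Z.

Take the total order P < Q < R < S < T < U on the vertex set. Then K (dimension 2) consists of the simplices:

  0-simplices (6): P, Q, R, S, T, U
  1-simplices (12): PQ, PR, PS, PU, QR, QS, QT, RT, RU, ST, SU, TU
  2-simplices (8): PQR, PQS, PRU, PSU, QRT, QST, RTU, STU

Hence C_0 ≅ Z^6, C_1 ≅ Z^12, C_2 ≅ Z^8.

Boundary ∂_1: C_1 → C_0 is given by ∂[p,q] = [q] − [p]. For instance
  ∂RT = T − R.
The resulting 6×12 matrix has rank 5, and its Smith normal form has invariant factors (1,1,1,1,1).

Boundary ∂_2: C_2 → C_1 sends each 2-simplex [p,q,r] to [q,r] − [p,r] + [p,q]. For instance
  ∂PQS = QS − PS + PQ,
  ∂QST = ST − QT + QS.
The 12×8 boundary matrix has rank 7 and Smith normal form diag(1,1,1,1,1,1,1).

Computing H_k = (kernel of ∂_k) / (image of ∂_{k+1}):

  H_0: rank C_0 − rank ∂_1 = 6 − 5 = 1, and the invariant factors of ∂_1 are all 1, so H_0 ≅ Z.
  H_1: rank ker ∂_1 − rank ∂_2 = (12 − 5) − 7 = 0, and the invariant factors of ∂_2 are all 1, so H_1 ≅ 0.
  H_2: rank ker ∂_2 − rank ∂_3 = (8 − 7) − 0 = 1, and there is no ∂_3, so H_2 ≅ Z.

As a check, the Euler characteristic is 6 − 12 + 8 = 2, which agrees with 1 − 0 + 1 = 2.
(K is a triangulation of the 2-sphere S^2.)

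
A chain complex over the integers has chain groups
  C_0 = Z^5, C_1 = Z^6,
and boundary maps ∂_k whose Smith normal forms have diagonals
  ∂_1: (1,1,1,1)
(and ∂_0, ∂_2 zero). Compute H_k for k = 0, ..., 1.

H_0: b_0 = 5 − 0 − 4 = 1; torsion from ∂_1 factors > 1: none. So H_0 = Z.
H_1: b_1 = 6 − 4 − 0 = 2; torsion from ∂_2 factors > 1: none. So H_1 = Z^2.

H_0 = Z,  H_1 = Z^2.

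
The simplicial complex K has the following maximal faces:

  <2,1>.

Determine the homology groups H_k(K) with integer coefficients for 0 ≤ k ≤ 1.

H_0 = Z,  H_1 = 0.

K has 2 vertices, 1 edge.
rank ∂_0 = 0, rank ∂_1 = 1 ⇒ b_0 = 2 − 0 − 1 = 1; all invariant factors of ∂_1 are 1 so no torsion. So H_0 ≅ Z.
rank ∂_1 = 1, rank ∂_2 = 0 ⇒ b_1 = 1 − 1 − 0 = 0. So H_1 ≅ 0.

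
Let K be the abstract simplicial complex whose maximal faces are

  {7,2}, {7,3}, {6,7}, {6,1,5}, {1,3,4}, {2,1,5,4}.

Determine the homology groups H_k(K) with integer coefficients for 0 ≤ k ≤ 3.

H_0 = Z,  H_1 = Z^2,  H_2 = 0,  H_3 = 0.

We work with the vertex ordering 1 < 2 < 3 < 4 < 5 < 6 < 7. The simplices of K, each written with vertices in increasing order, are:

  0-simplices (7): [1], [2], [3], [4], [5], [6], [7]
  1-simplices (13): [1,2], [1,3], [1,4], [1,5], [1,6], [2,4], [2,5], [2,7], [3,4], [3,7], [4,5], [5,6], [6,7]
  2-simplices (6): [1,2,4], [1,2,5], [1,3,4], [1,4,5], [1,5,6], [2,4,5]
  3-simplices (1): [1,2,4,5]

Hence C_0 ≅ Z^7, C_1 ≅ Z^13, C_2 ≅ Z^6, C_3 ≅ Z^1.

∂_1: C_1 → C_0 is given by ∂[p,q] = [q] − [p].
The resulting 7×13 matrix has rank 6, and its Smith normal form has invariant factors (1,1,1,1,1,1).

Boundary ∂_2: C_2 → C_1 acts by ∂[p,q,r] = [q,r] − [p,r] + [p,q]. For instance
  ∂[1,5,6] = [5,6] − [1,6] + [1,5],
  ∂[1,3,4] = [3,4] − [1,4] + [1,3].
This gives a 13×6 integer matrix of rank 5; reducing to Smith normal form yields diagonal entries (1,1,1,1,1).

The boundary map ∂_3: C_3 → C_2 sends each 3-simplex σ to the alternating sum Σ_i (−1)^i (σ with its i-th vertex removed). For instance
  ∂[1,2,4,5] = [2,4,5] − [1,4,5] + [1,2,5] − [1,2,4].
This gives a 6×1 integer matrix of rank 1; reducing to Smith normal form yields diagonal entries (1).

Now H_k = ker ∂_k / im ∂_{k+1}, so:

  H_0: rank C_0 − rank ∂_1 = 7 − 6 = 1, and the invariant factors of ∂_1 are all 1, so H_0 = Z.
  H_1: rank ker ∂_1 − rank ∂_2 = (13 − 6) − 5 = 2, and the invariant factors of ∂_2 are all 1, so H_1 = Z^2.
  H_2: rank ker ∂_2 − rank ∂_3 = (6 − 5) − 1 = 0, and the invariant factors of ∂_3 are all 1, so H_2 = 0.
  H_3: rank ker ∂_3 − rank ∂_4 = (1 − 1) − 0 = 0, and there is no ∂_4, so H_3 = 0.

As a check, the Euler characteristic is 7 − 13 + 6 − 1 = -1, which agrees with 1 − 2 + 0 − 0 = -1.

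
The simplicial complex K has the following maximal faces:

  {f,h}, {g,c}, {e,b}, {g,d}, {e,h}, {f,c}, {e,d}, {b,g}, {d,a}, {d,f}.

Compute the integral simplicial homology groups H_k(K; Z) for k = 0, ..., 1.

H_0 = Z,  H_1 = Z^3.

Order the vertices as a < b < c < d < e < f < g < h. Listing each simplex with vertices in this order, K has dimension 1 with simplices:

  0-simplices (8): a, b, c, d, e, f, g, h
  1-simplices (10): ad, be, bg, cf, cg, de, df, dg, eh, fh

giving chain groups C_0 ≅ Z^8, C_1 ≅ Z^10.

The boundary map ∂_1: C_1 → C_0 sends each edge [p,q] (with p < q) to q − p.
As a 8×10 matrix over Z this has rank 7, with invariant factors (1,1,1,1,1,1,1).

Computing H_k = (kernel of ∂_k) / (image of ∂_{k+1}):

  H_0: rank C_0 − rank ∂_1 = 8 − 7 = 1, and the invariant factors of ∂_1 are all 1, so H_0 = Z.
  H_1: rank ker ∂_1 − rank ∂_2 = (10 − 7) − 0 = 3, and there is no ∂_2, so H_1 = Z^3.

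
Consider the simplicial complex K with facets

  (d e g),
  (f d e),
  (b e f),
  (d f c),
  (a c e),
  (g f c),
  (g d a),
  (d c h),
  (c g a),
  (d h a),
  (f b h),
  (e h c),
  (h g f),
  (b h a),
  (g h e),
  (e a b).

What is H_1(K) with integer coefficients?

Take the total order a < b < c < d < e < f < g < h on the vertex set. Then K (dimension 2) consists of the simplices:

  0-simplices (8): a, b, c, d, e, f, g, h
  1-simplices (24): ab, ac, ad, ae, ag, ah, be, bf, bh, cd, ce, cf, cg, ch, de, df, dg, dh, ef, eg, eh, fg, fh, gh
  2-simplices (16): abe, abh, ace, acg, adg, adh, bef, bfh, cdf, cdh, ceh, cfg, def, deg, egh, fgh

giving chain groups C_0 ≅ Z^8, C_1 ≅ Z^24, C_2 ≅ Z^16.

The boundary map ∂_1: C_1 → C_0 maps an edge to its endpoints' difference, ∂[p,q] = q − p. For instance
  ∂de = e − d.
As a 8×24 matrix over Z this has rank 7, with invariant factors (1,1,1,1,1,1,1).

The boundary map ∂_2: C_2 → C_1 maps a triangle to the signed sum of its edges. For instance
  ∂acg = cg − ag + ac,
  ∂abh = bh − ah + ab.
The 24×16 boundary matrix has rank 15 and Smith normal form diag(1,1,1,1,1,1,1,1,1,1,1,1,1,1,1).

Reading off H_k = ker ∂_k / im ∂_{k+1}:

  H_1: rank ker ∂_1 − rank ∂_2 = (24 − 7) − 15 = 2, and the invariant factors of ∂_2 are all 1, so H_1 ≅ Z^2.

(K is a triangulation of the torus T^2.)

H_1 = Z^2.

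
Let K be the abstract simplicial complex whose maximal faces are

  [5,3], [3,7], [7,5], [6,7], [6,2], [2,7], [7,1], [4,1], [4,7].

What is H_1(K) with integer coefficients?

Take the total order 1 < 2 < 3 < 4 < 5 < 6 < 7 on the vertex set. Then K (dimension 1) consists of the simplices:

  0-simplices (7): [1], [2], [3], [4], [5], [6], [7]
  1-simplices (9): [1,4], [1,7], [2,6], [2,7], [3,5], [3,7], [4,7], [5,7], [6,7]

giving chain groups C_0 ≅ Z^7, C_1 ≅ Z^9.

Boundary ∂_1: C_1 → C_0 is given by ∂[p,q] = [q] − [p].
The resulting 7×9 matrix has rank 6, and its Smith normal form has invariant factors (1,1,1,1,1,1).

Computing H_k = (kernel of ∂_k) / (image of ∂_{k+1}):

  H_1: rank ker ∂_1 − rank ∂_2 = (9 − 6) − 0 = 3, and there is no ∂_2, so H_1 ≅ Z^3.

(K is a triangulation of a wedge of 3 circles.)

H_1 ≅ Z^3.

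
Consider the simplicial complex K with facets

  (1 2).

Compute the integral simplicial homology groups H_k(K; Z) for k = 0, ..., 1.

Order the vertices as 1 < 2. Listing each simplex with vertices in this order, K has dimension 1 with simplices:

  0-simplices (2): [1], [2]
  1-simplices (1): [1,2]

Hence C_0 ≅ Z^2, C_1 ≅ Z^1.

The boundary map ∂_1: C_1 → C_0 is given by ∂[p,q] = [q] − [p]. For instance
  ∂[1,2] = [2] − [1].
This gives a 2×1 integer matrix of rank 1; reducing to Smith normal form yields diagonal entries (1).

Computing H_k = (kernel of ∂_k) / (image of ∂_{k+1}):

  H_0: rank C_0 − rank ∂_1 = 2 − 1 = 1, and the invariant factors of ∂_1 are all 1, so H_0 ≅ Z.
  H_1: rank ker ∂_1 − rank ∂_2 = (1 − 1) − 0 = 0, and there is no ∂_2, so H_1 ≅ 0.

(K is a triangulation of the 1-simplex.)

H_0 = Z,  H_1 = 0.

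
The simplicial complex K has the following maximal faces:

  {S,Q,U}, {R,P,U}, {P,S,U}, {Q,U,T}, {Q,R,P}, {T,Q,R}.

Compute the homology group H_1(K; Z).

H_1 = Z.

Order the vertices as P < Q < R < S < T < U. Listing each simplex with vertices in this order, K has dimension 2 with simplices:

  0-simplices (6): P, Q, R, S, T, U
  1-simplices (12): PQ, PR, PS, PU, QR, QS, QT, QU, RT, RU, SU, TU
  2-simplices (6): PQR, PRU, PSU, QRT, QSU, QTU

so the chain groups are C_0 ≅ Z^6, C_1 ≅ Z^12, C_2 ≅ Z^6.

∂_1: C_1 → C_0 is given by ∂[p,q] = [q] − [p].
As a 6×12 matrix over Z this has rank 5, with invariant factors (1,1,1,1,1).

The boundary map ∂_2: C_2 → C_1 acts by ∂[p,q,r] = [q,r] − [p,r] + [p,q]. For instance
  ∂QRT = RT − QT + QR,
  ∂PSU = SU − PU + PS.
This gives a 12×6 integer matrix of rank 6; reducing to Smith normal form yields diagonal entries (1,1,1,1,1,1).

From H_k ≅ ker(∂_k) / im(∂_{k+1}) we obtain:

  H_1: rank ker ∂_1 − rank ∂_2 = (12 − 5) − 6 = 1, and the invariant factors of ∂_2 are all 1, so H_1 = Z.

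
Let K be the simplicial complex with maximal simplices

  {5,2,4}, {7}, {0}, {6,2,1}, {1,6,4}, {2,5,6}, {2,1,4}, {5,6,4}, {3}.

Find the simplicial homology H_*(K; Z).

We work with the vertex ordering 0 < 1 < 2 < 3 < 4 < 5 < 6 < 7. The simplices of K, each written with vertices in increasing order, are:

  0-simplices (8): [0], [1], [2], [3], [4], [5], [6], [7]
  1-simplices (9): [1,2], [1,4], [1,6], [2,4], [2,5], [2,6], [4,5], [4,6], [5,6]
  2-simplices (6): [1,2,4], [1,2,6], [1,4,6], [2,4,5], [2,5,6], [4,5,6]

Hence C_0 ≅ Z^8, C_1 ≅ Z^9, C_2 ≅ Z^6.

The boundary map ∂_1: C_1 → C_0 is given by ∂[p,q] = [q] − [p].
The 8×9 boundary matrix has rank 4 and Smith normal form diag(1,1,1,1).

∂_2: C_2 → C_1 maps a triangle to the signed sum of its edges. For instance
  ∂[2,4,5] = [4,5] − [2,5] + [2,4],
  ∂[1,4,6] = [4,6] − [1,6] + [1,4].
The 9×6 boundary matrix has rank 5 and Smith normal form diag(1,1,1,1,1).

Reading off H_k = ker ∂_k / im ∂_{k+1}:

  H_0: rank C_0 − rank ∂_1 = 8 − 4 = 4, and the invariant factors of ∂_1 are all 1, so H_0 ≅ Z^4.
  H_1: rank ker ∂_1 − rank ∂_2 = (9 − 4) − 5 = 0, and the invariant factors of ∂_2 are all 1, so H_1 ≅ 0.
  H_2: rank ker ∂_2 − rank ∂_3 = (6 − 5) − 0 = 1, and there is no ∂_3, so H_2 ≅ Z.

As a check, the Euler characteristic is 8 − 9 + 6 = 5, which agrees with 4 − 0 + 1 = 5.

H_0 ≅ Z^4,  H_1 = 0,  H_2 ≅ Z.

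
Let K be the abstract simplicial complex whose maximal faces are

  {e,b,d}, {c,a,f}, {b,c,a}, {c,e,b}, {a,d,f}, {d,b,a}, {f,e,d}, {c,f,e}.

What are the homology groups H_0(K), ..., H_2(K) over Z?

H_0 ≅ Z,  H_1 = 0,  H_2 ≅ Z.

Fix the vertex order a < b < c < d < e < f and write every simplex with vertices in increasing order. Then dim K = 2 and the simplices of K are:

  0-simplices (6): a, b, c, d, e, f
  1-simplices (12): ab, ac, ad, af, bc, bd, be, ce, cf, de, df, ef
  2-simplices (8): abc, abd, acf, adf, bce, bde, cef, def

giving chain groups C_0 ≅ Z^6, C_1 ≅ Z^12, C_2 ≅ Z^8.

The boundary map ∂_1: C_1 → C_0 is given by ∂[p,q] = [q] − [p]. For instance
  ∂de = e − d.
As a 6×12 matrix over Z this has rank 5, with invariant factors (1,1,1,1,1).

The boundary map ∂_2: C_2 → C_1 sends each 2-simplex [p,q,r] to [q,r] − [p,r] + [p,q]. For instance
  ∂acf = cf − af + ac,
  ∂bce = ce − be + bc.
This gives a 12×8 integer matrix of rank 7; reducing to Smith normal form yields diagonal entries (1,1,1,1,1,1,1).

Now H_k = ker ∂_k / im ∂_{k+1}, so:

  H_0: rank C_0 − rank ∂_1 = 6 − 5 = 1, and the invariant factors of ∂_1 are all 1, so H_0 ≅ Z.
  H_1: rank ker ∂_1 − rank ∂_2 = (12 − 5) − 7 = 0, and the invariant factors of ∂_2 are all 1, so H_1 ≅ 0.
  H_2: rank ker ∂_2 − rank ∂_3 = (8 − 7) − 0 = 1, and there is no ∂_3, so H_2 ≅ Z.

As a check, the Euler characteristic is 6 − 12 + 8 = 2, which agrees with 1 − 0 + 1 = 2.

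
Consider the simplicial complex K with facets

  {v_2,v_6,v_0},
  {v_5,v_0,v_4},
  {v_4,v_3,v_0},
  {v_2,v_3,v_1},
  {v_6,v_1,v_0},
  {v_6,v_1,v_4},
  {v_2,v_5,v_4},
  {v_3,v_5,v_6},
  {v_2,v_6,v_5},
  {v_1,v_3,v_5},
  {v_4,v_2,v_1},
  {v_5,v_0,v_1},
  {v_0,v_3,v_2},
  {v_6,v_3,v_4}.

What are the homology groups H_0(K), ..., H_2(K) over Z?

We work with the vertex ordering v_0 < v_1 < v_2 < v_3 < v_4 < v_5 < v_6. The simplices of K, each written with vertices in increasing order, are:

  0-simplices (7): [v_0], [v_1], [v_2], [v_3], [v_4], [v_5], [v_6]
  1-simplices (21): (21 of them)
  2-simplices (14): (14 of them)

so the chain groups are C_0 ≅ Z^7, C_1 ≅ Z^21, C_2 ≅ Z^14.

The boundary map ∂_1: C_1 → C_0 is given by ∂[p,q] = [q] − [p].
This gives a 7×21 integer matrix of rank 6; reducing to Smith normal form yields diagonal entries (1,1,1,1,1,1).

The boundary map ∂_2: C_2 → C_1 sends each 2-simplex [p,q,r] to [q,r] − [p,r] + [p,q]. For instance
  ∂[v_0,v_2,v_3] = [v_2,v_3] − [v_0,v_3] + [v_0,v_2],
  ∂[v_1,v_4,v_6] = [v_4,v_6] − [v_1,v_6] + [v_1,v_4].
As a 21×14 matrix over Z this has rank 13, with invariant factors (1,1,1,1,1,1,1,1,1,1,1,1,1).

Computing H_k = (kernel of ∂_k) / (image of ∂_{k+1}):

  H_0: rank C_0 − rank ∂_1 = 7 − 6 = 1, and the invariant factors of ∂_1 are all 1, so H_0 = Z.
  H_1: rank ker ∂_1 − rank ∂_2 = (21 − 6) − 13 = 2, and the invariant factors of ∂_2 are all 1, so H_1 = Z^2.
  H_2: rank ker ∂_2 − rank ∂_3 = (14 − 13) − 0 = 1, and there is no ∂_3, so H_2 = Z.

H_0 = Z,  H_1 = Z^2,  H_2 = Z.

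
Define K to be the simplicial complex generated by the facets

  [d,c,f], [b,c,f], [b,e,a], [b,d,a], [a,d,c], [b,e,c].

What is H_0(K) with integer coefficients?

H_0 = Z.

Fix the vertex order a < b < c < d < e < f and write every simplex with vertices in increasing order. Then dim K = 2 and the simplices of K are:

  0-simplices (6): a, b, c, d, e, f
  1-simplices (12): ab, ac, ad, ae, bc, bd, be, bf, cd, ce, cf, df
  2-simplices (6): abd, abe, acd, bce, bcf, cdf

giving chain groups C_0 ≅ Z^6, C_1 ≅ Z^12, C_2 ≅ Z^6.

The boundary map ∂_1: C_1 → C_0 sends each edge [p,q] (with p < q) to q − p.
As a 6×12 matrix over Z this has rank 5, with invariant factors (1,1,1,1,1).

Boundary ∂_2: C_2 → C_1 sends each 2-simplex [p,q,r] to [q,r] − [p,r] + [p,q]. For instance
  ∂cdf = df − cf + cd,
  ∂bce = ce − be + bc.
The resulting 12×6 matrix has rank 6, and its Smith normal form has invariant factors (1,1,1,1,1,1).

Now H_k = ker ∂_k / im ∂_{k+1}, so:

  H_0: rank C_0 − rank ∂_1 = 6 − 5 = 1, and the invariant factors of ∂_1 are all 1, so H_0 = Z.

(K is a triangulation of the cylinder S^1 x I.)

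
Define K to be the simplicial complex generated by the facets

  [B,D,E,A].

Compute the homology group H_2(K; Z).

H_2 ≅ 0.

Order the vertices as A < B < D < E. Listing each simplex with vertices in this order, K has dimension 3 with simplices:

  0-simplices (4): A, B, D, E
  1-simplices (6): AB, AD, AE, BD, BE, DE
  2-simplices (4): ABD, ABE, ADE, BDE
  3-simplices (1): ABDE

so the chain groups are C_0 ≅ Z^4, C_1 ≅ Z^6, C_2 ≅ Z^4, C_3 ≅ Z^1.

∂_1: C_1 → C_0 is given by ∂[p,q] = [q] − [p].
This gives a 4×6 integer matrix of rank 3; reducing to Smith normal form yields diagonal entries (1,1,1).

Boundary ∂_2: C_2 → C_1 maps a triangle to the signed sum of its edges. For instance
  ∂BDE = DE − BE + BD,
  ∂ABE = BE − AE + AB.
This gives a 6×4 integer matrix of rank 3; reducing to Smith normal form yields diagonal entries (1,1,1).

Boundary ∂_3: C_3 → C_2 sends each 3-simplex σ to the alternating sum Σ_i (−1)^i (σ with its i-th vertex removed). For instance
  ∂ABDE = BDE − ADE + ABE − ABD.
As a 4×1 matrix over Z this has rank 1, with invariant factors (1).

Computing H_k = (kernel of ∂_k) / (image of ∂_{k+1}):

  H_2: rank ker ∂_2 − rank ∂_3 = (4 − 3) − 1 = 0, and the invariant factors of ∂_3 are all 1, so H_2 = 0.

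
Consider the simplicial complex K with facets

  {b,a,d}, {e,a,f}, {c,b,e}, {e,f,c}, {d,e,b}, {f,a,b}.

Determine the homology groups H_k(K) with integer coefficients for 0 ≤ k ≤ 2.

H_0 = Z,  H_1 = Z,  H_2 = 0.

Fix the vertex order a < b < c < d < e < f and write every simplex with vertices in increasing order. Then dim K = 2 and the simplices of K are:

  0-simplices (6): a, b, c, d, e, f
  1-simplices (12): ab, ad, ae, af, bc, bd, be, bf, ce, cf, de, ef
  2-simplices (6): abd, abf, aef, bce, bde, cef

Hence C_0 ≅ Z^6, C_1 ≅ Z^12, C_2 ≅ Z^6.

The boundary map ∂_1: C_1 → C_0 is given by ∂[p,q] = [q] − [p].
As a 6×12 matrix over Z this has rank 5, with invariant factors (1,1,1,1,1).

∂_2: C_2 → C_1 acts by ∂[p,q,r] = [q,r] − [p,r] + [p,q]. For instance
  ∂cef = ef − cf + ce,
  ∂aef = ef − af + ae.
The resulting 12×6 matrix has rank 6, and its Smith normal form has invariant factors (1,1,1,1,1,1).

Computing H_k = (kernel of ∂_k) / (image of ∂_{k+1}):

  H_0: rank C_0 − rank ∂_1 = 6 − 5 = 1, and the invariant factors of ∂_1 are all 1, so H_0 = Z.
  H_1: rank ker ∂_1 − rank ∂_2 = (12 − 5) − 6 = 1, and the invariant factors of ∂_2 are all 1, so H_1 = Z.
  H_2: rank ker ∂_2 − rank ∂_3 = (6 − 6) − 0 = 0, and there is no ∂_3, so H_2 = 0.

As a check, the Euler characteristic is 6 − 12 + 6 = 0, which agrees with 1 − 1 + 0 = 0.
(K is a triangulation of the cylinder S^1 x I.)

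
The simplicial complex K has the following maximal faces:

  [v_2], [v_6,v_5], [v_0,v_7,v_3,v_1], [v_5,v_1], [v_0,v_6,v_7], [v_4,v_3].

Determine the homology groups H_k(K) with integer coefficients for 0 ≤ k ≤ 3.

H_0 = Z^2,  H_1 = Z,  H_2 = 0,  H_3 = 0.

K has 8 vertices, 11 edges, 5 triangles, 1 3-simplex.
rank ∂_0 = 0, rank ∂_1 = 6 ⇒ b_0 = 8 − 0 − 6 = 2; all invariant factors of ∂_1 are 1 so no torsion. So H_0 ≅ Z^2.
rank ∂_1 = 6, rank ∂_2 = 4 ⇒ b_1 = 11 − 6 − 4 = 1; all invariant factors of ∂_2 are 1 so no torsion. So H_1 ≅ Z.
rank ∂_2 = 4, rank ∂_3 = 1 ⇒ b_2 = 5 − 4 − 1 = 0; all invariant factors of ∂_3 are 1 so no torsion. So H_2 ≅ 0.
rank ∂_3 = 1, rank ∂_4 = 0 ⇒ b_3 = 1 − 1 − 0 = 0. So H_3 ≅ 0.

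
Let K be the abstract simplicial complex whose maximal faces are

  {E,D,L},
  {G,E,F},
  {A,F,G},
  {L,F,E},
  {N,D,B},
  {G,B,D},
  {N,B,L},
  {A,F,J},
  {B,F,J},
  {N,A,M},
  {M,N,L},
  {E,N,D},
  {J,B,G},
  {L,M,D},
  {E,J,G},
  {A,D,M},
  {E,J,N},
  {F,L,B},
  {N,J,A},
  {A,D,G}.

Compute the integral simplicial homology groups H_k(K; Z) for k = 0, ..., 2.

H_0 ≅ Z,  H_1 ≅ Z ⊕ Z/2,  H_2 = 0.

We work with the vertex ordering A < B < D < E < F < G < J < L < M < N. The simplices of K, each written with vertices in increasing order, are:

  0-simplices (10): A, B, D, E, F, G, J, L, M, N
  1-simplices (30): AD, AF, AG, AJ, AM, AN, BD, BF, BG, BJ, BL, BN, DE, DG, DL, DM, DN, EF, EG, EJ, EL, EN, FG, FJ, FL, GJ, JN, LM, LN, MN
  2-simplices (20): ADG, ADM, AFG, AFJ, AJN, AMN, BDG, BDN, BFJ, BFL, BGJ, BLN, DEL, DEN, DLM, EFG, EFL, EGJ, EJN, LMN

giving chain groups C_0 ≅ Z^10, C_1 ≅ Z^30, C_2 ≅ Z^20.

The boundary map ∂_1: C_1 → C_0 sends each edge [p,q] (with p < q) to q − p.
The 10×30 boundary matrix has rank 9 and Smith normal form diag(1,1,1,1,1,1,1,1,1).

Boundary ∂_2: C_2 → C_1 sends each 2-simplex [p,q,r] to [q,r] − [p,r] + [p,q]. For instance
  ∂BLN = LN − BN + BL,
  ∂AMN = MN − AN + AM.
The 30×20 boundary matrix has rank 20 and Smith normal form diag(1,1,1,1,1,1,1,1,1,1,1,1,1,1,1,1,1,1,1,2).

Reading off H_k = ker ∂_k / im ∂_{k+1}:

  H_0: rank C_0 − rank ∂_1 = 10 − 9 = 1, and the invariant factors of ∂_1 are all 1, so H_0 = Z.
  H_1: rank ker ∂_1 − rank ∂_2 = (30 − 9) − 20 = 1, and ∂_2 has invariant factor 2 > 1, so H_1 = Z ⊕ Z/2.
  H_2: rank ker ∂_2 − rank ∂_3 = (20 − 20) − 0 = 0, and there is no ∂_3, so H_2 = 0.

As a check, the Euler characteristic is 10 − 30 + 20 = 0, which agrees with 1 − 1 + 0 = 0.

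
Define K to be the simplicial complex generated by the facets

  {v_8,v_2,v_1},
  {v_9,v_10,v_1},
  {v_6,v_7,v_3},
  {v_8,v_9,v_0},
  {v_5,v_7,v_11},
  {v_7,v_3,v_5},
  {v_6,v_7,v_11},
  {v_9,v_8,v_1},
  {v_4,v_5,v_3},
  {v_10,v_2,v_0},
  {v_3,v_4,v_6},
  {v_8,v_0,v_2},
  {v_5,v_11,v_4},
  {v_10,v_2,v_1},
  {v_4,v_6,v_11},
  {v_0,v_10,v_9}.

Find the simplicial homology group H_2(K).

H_2 = Z^2.

K has 12 vertices, 24 edges, 16 triangles.
rank ∂_2 = 14, rank ∂_3 = 0 ⇒ b_2 = 16 − 14 − 0 = 2. So H_2 ≅ Z^2.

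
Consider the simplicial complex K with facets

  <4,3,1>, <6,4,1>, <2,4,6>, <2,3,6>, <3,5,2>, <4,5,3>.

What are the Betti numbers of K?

Take the total order 1 < 2 < 3 < 4 < 5 < 6 on the vertex set. Then K (dimension 2) consists of the simplices:

  0-simplices (6): [1], [2], [3], [4], [5], [6]
  1-simplices (12): [1,3], [1,4], [1,6], [2,3], [2,4], [2,5], [2,6], [3,4], [3,5], [3,6], [4,5], [4,6]
  2-simplices (6): [1,3,4], [1,4,6], [2,3,5], [2,3,6], [2,4,6], [3,4,5]

giving chain groups C_0 ≅ Z^6, C_1 ≅ Z^12, C_2 ≅ Z^6.

Boundary ∂_1: C_1 → C_0 sends each edge [p,q] (with p < q) to q − p. For instance
  ∂[1,6] = [6] − [1].
The resulting 6×12 matrix has rank 5, and its Smith normal form has invariant factors (1,1,1,1,1).

∂_2: C_2 → C_1 maps a triangle to the signed sum of its edges. For instance
  ∂[1,4,6] = [4,6] − [1,6] + [1,4],
  ∂[1,3,4] = [3,4] − [1,4] + [1,3].
The resulting 12×6 matrix has rank 6, and its Smith normal form has invariant factors (1,1,1,1,1,1).

Now H_k = ker ∂_k / im ∂_{k+1}, so:

  H_0: rank C_0 − rank ∂_1 = 6 − 5 = 1, and the invariant factors of ∂_1 are all 1, so H_0 ≅ Z.
  H_1: rank ker ∂_1 − rank ∂_2 = (12 − 5) − 6 = 1, and the invariant factors of ∂_2 are all 1, so H_1 ≅ Z.
  H_2: rank ker ∂_2 − rank ∂_3 = (6 − 6) − 0 = 0, and there is no ∂_3, so H_2 ≅ 0.

(K is a triangulation of the cylinder S^1 x I.)

Hence the Betti numbers are b_0 = 1, b_1 = 1, b_2 = 0.

b_0 = 1, b_1 = 1, b_2 = 0.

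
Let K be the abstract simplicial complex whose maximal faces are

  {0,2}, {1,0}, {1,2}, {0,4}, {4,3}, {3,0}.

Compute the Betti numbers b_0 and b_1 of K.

Take the total order 0 < 1 < 2 < 3 < 4 on the vertex set. Then K (dimension 1) consists of the simplices:

  0-simplices (5): [0], [1], [2], [3], [4]
  1-simplices (6): [0,1], [0,2], [0,3], [0,4], [1,2], [3,4]

Hence C_0 ≅ Z^5, C_1 ≅ Z^6.

The boundary map ∂_1: C_1 → C_0 is given by ∂[p,q] = [q] − [p].
The resulting 5×6 matrix has rank 4, and its Smith normal form has invariant factors (1,1,1,1).

Now H_k = ker ∂_k / im ∂_{k+1}, so:

  H_0: rank C_0 − rank ∂_1 = 5 − 4 = 1, and the invariant factors of ∂_1 are all 1, so H_0 = Z.
  H_1: rank ker ∂_1 − rank ∂_2 = (6 − 4) − 0 = 2, and there is no ∂_2, so H_1 = Z^2.

Hence the Betti numbers are b_0 = 1, b_1 = 2.

b_0 = 1, b_1 = 2.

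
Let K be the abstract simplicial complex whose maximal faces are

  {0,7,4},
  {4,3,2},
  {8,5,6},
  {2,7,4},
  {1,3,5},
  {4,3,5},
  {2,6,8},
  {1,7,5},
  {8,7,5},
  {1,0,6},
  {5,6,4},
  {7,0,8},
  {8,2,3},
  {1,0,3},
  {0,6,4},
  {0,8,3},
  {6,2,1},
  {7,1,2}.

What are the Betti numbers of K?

We work with the vertex ordering 0 < 1 < 2 < 3 < 4 < 5 < 6 < 7 < 8. The simplices of K, each written with vertices in increasing order, are:

  0-simplices (9): [0], [1], [2], [3], [4], [5], [6], [7], [8]
  1-simplices (27): (27 of them)
  2-simplices (18): [0,1,3], [0,1,6], [0,3,8], [0,4,6], [0,4,7], [0,7,8], [1,2,6], [1,2,7], [1,3,5], [1,5,7], [2,3,4], [2,3,8], [2,4,7], [2,6,8], [3,4,5], [4,5,6], [5,6,8], [5,7,8]

Hence C_0 ≅ Z^9, C_1 ≅ Z^27, C_2 ≅ Z^18.

The boundary map ∂_1: C_1 → C_0 maps an edge to its endpoints' difference, ∂[p,q] = q − p. For instance
  ∂[5,6] = [6] − [5].
As a 9×27 matrix over Z this has rank 8, with invariant factors (1,1,1,1,1,1,1,1).

∂_2: C_2 → C_1 sends each 2-simplex [p,q,r] to [q,r] − [p,r] + [p,q]. For instance
  ∂[1,2,6] = [2,6] − [1,6] + [1,2],
  ∂[0,4,6] = [4,6] − [0,6] + [0,4].
The resulting 27×18 matrix has rank 17, and its Smith normal form has invariant factors (1,1,1,1,1,1,1,1,1,1,1,1,1,1,1,1,1).

Reading off H_k = ker ∂_k / im ∂_{k+1}:

  H_0: rank C_0 − rank ∂_1 = 9 − 8 = 1, and the invariant factors of ∂_1 are all 1, so H_0 ≅ Z.
  H_1: rank ker ∂_1 − rank ∂_2 = (27 − 8) − 17 = 2, and the invariant factors of ∂_2 are all 1, so H_1 ≅ Z^2.
  H_2: rank ker ∂_2 − rank ∂_3 = (18 − 17) − 0 = 1, and there is no ∂_3, so H_2 ≅ Z.

Hence the Betti numbers are b_0 = 1, b_1 = 2, b_2 = 1.

b_0 = 1, b_1 = 2, b_2 = 1.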